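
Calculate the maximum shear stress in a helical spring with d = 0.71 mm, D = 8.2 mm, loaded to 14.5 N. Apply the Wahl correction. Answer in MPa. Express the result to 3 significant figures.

Spring index C = D/d = 8.2/0.71 = 11.5493
K_W = (4C−1)/(4C−4) + 0.615/C = 45.197/42.197 + 0.0533 = 1.1243
τ₀ = 8FD/(πd³) = 8·14.5·8.2/(π·0.71³) = 951.2/1.1244 = 845.95 MPa
τ_max = K·τ₀ = 1.1243 × 845.95 = 951.14 MPa

951 MPa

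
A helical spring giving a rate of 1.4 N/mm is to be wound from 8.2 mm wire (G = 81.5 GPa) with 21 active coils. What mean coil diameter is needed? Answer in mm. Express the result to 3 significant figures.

116 mm

D = (Gd⁴/(8N_a·k))^(1/3) = (81.5×10³·8.2⁴/(8·21·1.4))^(1/3)
  = (1.56666e+06)^(1/3) = 116.1427 mm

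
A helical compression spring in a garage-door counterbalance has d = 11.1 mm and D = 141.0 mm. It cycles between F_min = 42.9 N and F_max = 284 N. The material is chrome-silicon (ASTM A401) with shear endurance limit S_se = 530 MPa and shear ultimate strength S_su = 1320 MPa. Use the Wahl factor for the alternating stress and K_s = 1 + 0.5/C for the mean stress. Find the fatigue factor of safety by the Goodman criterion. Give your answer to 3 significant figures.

C = D/d = 141.0/11.1 = 12.7027; K_W = (4C−1)/(4C−4)+0.615/C = 1.1125; K_s = 1+0.5/C = 1.0394
F_a = (F_max−F_min)/2 = 120.55 N; F_m = (F_max+F_min)/2 = 163.45 N
τ_a = K_W·8F_aD/(πd³) = 1.1125 × 31.649 = 35.209 MPa
τ_m = K_s·8F_mD/(πd³) = 1.0394 × 42.912 = 44.601 MPa
Goodman: 1/n_f = τ_a/S_se + τ_m/S_su = 35.209/530 + 44.601/1320 = 0.06643 + 0.03379 = 0.10022
n_f = 1/0.10022 = 9.978

9.98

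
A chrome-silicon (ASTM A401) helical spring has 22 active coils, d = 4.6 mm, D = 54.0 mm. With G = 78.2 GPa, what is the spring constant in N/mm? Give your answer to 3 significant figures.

k = Gd⁴/(8D³N_a) = (78.2×10³ × 4.6⁴) / (8 × 54.0³ × 22)
  = 3.50137e+07 / 2.77137e+07 = 1.2634 N/mm

1.26 N/mm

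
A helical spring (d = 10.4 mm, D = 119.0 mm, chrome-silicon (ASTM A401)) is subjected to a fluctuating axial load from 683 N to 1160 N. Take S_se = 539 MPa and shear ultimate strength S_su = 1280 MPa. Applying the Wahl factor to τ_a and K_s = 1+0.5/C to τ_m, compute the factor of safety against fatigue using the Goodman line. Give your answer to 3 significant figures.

C = D/d = 119.0/10.4 = 11.4423; K_W = (4C−1)/(4C−4)+0.615/C = 1.1256; K_s = 1+0.5/C = 1.0437
F_a = (F_max−F_min)/2 = 238.5 N; F_m = (F_max+F_min)/2 = 921.5 N
τ_a = K_W·8F_aD/(πd³) = 1.1256 × 64.25 = 72.318 MPa
τ_m = K_s·8F_mD/(πd³) = 1.0437 × 248.25 = 259.09 MPa
Goodman: 1/n_f = τ_a/S_se + τ_m/S_su = 72.318/539 + 259.09/1280 = 0.13417 + 0.20242 = 0.33659
n_f = 1/0.33659 = 2.971

2.97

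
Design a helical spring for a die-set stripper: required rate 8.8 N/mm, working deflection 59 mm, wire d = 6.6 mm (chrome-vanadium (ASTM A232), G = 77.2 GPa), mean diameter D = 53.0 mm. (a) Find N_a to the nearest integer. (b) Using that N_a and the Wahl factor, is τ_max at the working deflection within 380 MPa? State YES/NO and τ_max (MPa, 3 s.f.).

N_a = Gd⁴/(8D³k) = (77.2×10³)(6.6⁴)/(8·53.0³·8.8) = 13.98 → N_a = 14
Actual rate k = Gd⁴/(8D³·14) = 8.7851 N/mm
Working load F = kδ = 8.7851·59 = 518.32 N
C = 53.0/6.6 = 8.0303; K_W = (4C−1)/(4C−4)+0.615/C = 1.1833
τ_max = K_W·8FD/(πd³) = 1.1833·243.32 = 287.92 MPa
τ_max ≤ 380 MPa → acceptable

(a) 14 coils; (b) YES, τ_max = 288 MPa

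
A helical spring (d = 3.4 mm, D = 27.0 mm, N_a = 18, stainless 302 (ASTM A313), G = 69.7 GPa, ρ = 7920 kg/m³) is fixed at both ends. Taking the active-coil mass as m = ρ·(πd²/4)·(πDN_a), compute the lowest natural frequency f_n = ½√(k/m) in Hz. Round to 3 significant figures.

k = Gd⁴/(8D³N_a) = (69.7×10³)(3.4⁴)/(8·27.0³·18) = 3.2862 N/mm = 3286.2 N/m
Wire length L = πDN_a = π·27.0·18 = 1526.8 mm
m = ρ·(πd²/4)·L = 7920 × 9.0792×10⁻⁶ m² × 1.5268 m = 0.10979 kg
f_n = ½√(k/m) = 0.5·√(3286.2/0.10979) = 0.5·√(29932) = 86.504 Hz

86.5 Hz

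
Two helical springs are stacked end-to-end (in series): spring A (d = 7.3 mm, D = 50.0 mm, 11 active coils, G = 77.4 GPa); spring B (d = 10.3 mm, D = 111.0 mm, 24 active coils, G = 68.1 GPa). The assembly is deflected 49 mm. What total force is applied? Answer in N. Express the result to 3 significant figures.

125 N

k_A = Gd⁴/(8D³N_a) = (77.4×10³)(7.3⁴)/(8·50.0³·11) = 19.982 N/mm
k_B = Gd⁴/(8D³N_a) = (68.1×10³)(10.3⁴)/(8·111.0³·24) = 2.9189 N/mm
Series: 1/k_eq = 1/19.982 + 1/2.9189 = 0.39263; k_eq = 2.5469 N/mm
F = k_eq·δ = 2.5469·49 = 124.8 N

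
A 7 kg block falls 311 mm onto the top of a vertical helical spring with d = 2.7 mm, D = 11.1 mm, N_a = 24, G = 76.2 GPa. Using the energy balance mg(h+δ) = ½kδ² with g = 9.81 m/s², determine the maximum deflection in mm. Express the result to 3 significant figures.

k = Gd⁴/(8D³N_a) = (76.2×10³)(2.7⁴)/(8·11.1³·24) = 15.422 N/mm
W = mg = 7 × 9.81 = 68.67 N
½kδ² − Wδ − Wh = 0 → δ = (W + √(W² + 2kWh))/k
δ = (68.67 + √(4715.6 + 658715))/15.422 = (68.67 + 814.51)/15.422 = 57.268 mm

57.3 mm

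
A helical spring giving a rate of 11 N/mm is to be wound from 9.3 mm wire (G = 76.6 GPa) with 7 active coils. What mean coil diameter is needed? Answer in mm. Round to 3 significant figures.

D = (Gd⁴/(8N_a·k))^(1/3) = (76.6×10³·9.3⁴/(8·7·11))^(1/3)
  = (930208)^(1/3) = 97.6173 mm

97.6 mm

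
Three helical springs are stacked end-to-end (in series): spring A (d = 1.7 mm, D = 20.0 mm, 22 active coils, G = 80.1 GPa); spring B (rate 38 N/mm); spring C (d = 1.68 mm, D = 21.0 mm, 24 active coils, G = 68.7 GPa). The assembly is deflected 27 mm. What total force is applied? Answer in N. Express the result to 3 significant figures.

5.02 N

k_A = Gd⁴/(8D³N_a) = (80.1×10³)(1.7⁴)/(8·20.0³·22) = 0.47514 N/mm
k_C = Gd⁴/(8D³N_a) = (68.7×10³)(1.68⁴)/(8·21.0³·24) = 0.30778 N/mm
Series: 1/k_eq = 1/0.47514 + 1/38 + 1/0.30778 = 5.3801; k_eq = 0.18587 N/mm
F = k_eq·δ = 0.18587·27 = 5.0185 N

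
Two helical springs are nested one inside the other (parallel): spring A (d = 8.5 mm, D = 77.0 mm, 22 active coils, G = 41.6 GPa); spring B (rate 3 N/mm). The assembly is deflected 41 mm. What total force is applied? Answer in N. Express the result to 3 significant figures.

234 N

k_A = Gd⁴/(8D³N_a) = (41.6×10³)(8.5⁴)/(8·77.0³·22) = 2.7026 N/mm
Parallel: k_eq = 2.7026 + 3 = 5.7026 N/mm
F = k_eq·δ = 5.7026·41 = 233.81 N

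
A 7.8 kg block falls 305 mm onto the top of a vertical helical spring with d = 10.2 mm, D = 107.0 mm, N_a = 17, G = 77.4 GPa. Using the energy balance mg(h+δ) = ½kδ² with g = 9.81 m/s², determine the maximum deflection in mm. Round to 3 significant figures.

113 mm

k = Gd⁴/(8D³N_a) = (77.4×10³)(10.2⁴)/(8·107.0³·17) = 5.0286 N/mm
W = mg = 7.8 × 9.81 = 76.518 N
½kδ² − Wδ − Wh = 0 → δ = (W + √(W² + 2kWh))/k
δ = (76.518 + √(5855 + 234717))/5.0286 = (76.518 + 490.48)/5.0286 = 112.75 mm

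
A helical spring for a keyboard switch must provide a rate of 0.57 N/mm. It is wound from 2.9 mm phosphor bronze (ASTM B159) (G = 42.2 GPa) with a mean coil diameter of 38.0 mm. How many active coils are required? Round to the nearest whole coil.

N_a = Gd⁴/(8D³k) = (42.2×10³ × 2.9⁴)/(8 × 38.0³ × 0.57)
    = 2.98473e+06 / 250216 = 11.93 → 12 coils

12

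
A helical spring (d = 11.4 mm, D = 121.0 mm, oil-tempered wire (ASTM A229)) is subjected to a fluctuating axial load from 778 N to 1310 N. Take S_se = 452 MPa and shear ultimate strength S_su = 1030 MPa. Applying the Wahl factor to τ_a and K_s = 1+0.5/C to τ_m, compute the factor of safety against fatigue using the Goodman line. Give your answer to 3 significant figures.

C = D/d = 121.0/11.4 = 10.6140; K_W = (4C−1)/(4C−4)+0.615/C = 1.1360; K_s = 1+0.5/C = 1.0471
F_a = (F_max−F_min)/2 = 266 N; F_m = (F_max+F_min)/2 = 1044 N
τ_a = K_W·8F_aD/(πd³) = 1.1360 × 55.321 = 62.842 MPa
τ_m = K_s·8F_mD/(πd³) = 1.0471 × 217.13 = 227.35 MPa
Goodman: 1/n_f = τ_a/S_se + τ_m/S_su = 62.842/452 + 227.35/1030 = 0.13903 + 0.22073 = 0.35976
n_f = 1/0.35976 = 2.78

2.78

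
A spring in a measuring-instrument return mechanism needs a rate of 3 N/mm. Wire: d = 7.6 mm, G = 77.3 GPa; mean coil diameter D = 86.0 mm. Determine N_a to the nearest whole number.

17

N_a = Gd⁴/(8D³k) = (77.3×10³ × 7.6⁴)/(8 × 86.0³ × 3)
    = 2.5789e+08 / 1.52653e+07 = 16.89 → 17 coils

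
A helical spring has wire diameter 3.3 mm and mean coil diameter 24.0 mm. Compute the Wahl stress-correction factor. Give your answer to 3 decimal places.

1.204

C = D/d = 24.0/3.3 = 7.2727
K_W = (4C−1)/(4C−4) + 0.615/C = 28.091/25.091 + 0.0846 = 1.2041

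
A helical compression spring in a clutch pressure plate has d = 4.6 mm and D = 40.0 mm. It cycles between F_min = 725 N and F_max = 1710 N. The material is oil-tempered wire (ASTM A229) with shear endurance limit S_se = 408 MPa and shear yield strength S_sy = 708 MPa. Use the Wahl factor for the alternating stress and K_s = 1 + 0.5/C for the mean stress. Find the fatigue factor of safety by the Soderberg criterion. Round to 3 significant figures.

0.296

C = D/d = 40.0/4.6 = 8.6957; K_W = (4C−1)/(4C−4)+0.615/C = 1.1682; K_s = 1+0.5/C = 1.0575
F_a = (F_max−F_min)/2 = 492.5 N; F_m = (F_max+F_min)/2 = 1217.5 N
τ_a = K_W·8F_aD/(πd³) = 1.1682 × 515.39 = 602.07 MPa
τ_m = K_s·8F_mD/(πd³) = 1.0575 × 1274.1 = 1347.3 MPa
Soderberg: 1/n_f = τ_a/S_se + τ_m/S_sy = 602.07/408 + 1347.3/708 = 1.47565 + 1.90302 = 3.3787
n_f = 1/3.3787 = 0.296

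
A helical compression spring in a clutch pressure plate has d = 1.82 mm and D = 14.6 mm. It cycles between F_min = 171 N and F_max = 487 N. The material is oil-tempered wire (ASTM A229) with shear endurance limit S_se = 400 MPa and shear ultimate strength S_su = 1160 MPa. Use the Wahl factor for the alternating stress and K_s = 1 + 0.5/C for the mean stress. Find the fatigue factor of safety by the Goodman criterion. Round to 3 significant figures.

C = D/d = 14.6/1.82 = 8.0220; K_W = (4C−1)/(4C−4)+0.615/C = 1.1835; K_s = 1+0.5/C = 1.0623
F_a = (F_max−F_min)/2 = 158 N; F_m = (F_max+F_min)/2 = 329 N
τ_a = K_W·8F_aD/(πd³) = 1.1835 × 974.4 = 1153.2 MPa
τ_m = K_s·8F_mD/(πd³) = 1.0623 × 2029 = 2155.4 MPa
Goodman: 1/n_f = τ_a/S_se + τ_m/S_su = 1153.2/400 + 2155.4/1160 = 2.88293 + 1.85813 = 4.7411
n_f = 1/4.7411 = 0.2109

0.211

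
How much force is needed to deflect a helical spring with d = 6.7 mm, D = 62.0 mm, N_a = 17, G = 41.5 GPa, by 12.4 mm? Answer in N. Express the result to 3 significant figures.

32.0 N

k = Gd⁴/(8D³N_a) = (41.5×10³)(6.7⁴)/(8·62.0³·17) = 2.5801 N/mm
F = k·δ = 2.5801 × 12.4 = 31.993 N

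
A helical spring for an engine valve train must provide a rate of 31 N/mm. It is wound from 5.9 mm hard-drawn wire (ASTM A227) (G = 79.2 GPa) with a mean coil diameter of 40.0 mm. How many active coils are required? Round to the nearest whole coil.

N_a = Gd⁴/(8D³k) = (79.2×10³ × 5.9⁴)/(8 × 40.0³ × 31)
    = 9.59695e+07 / 1.5872e+07 = 6.046 → 6 coils

6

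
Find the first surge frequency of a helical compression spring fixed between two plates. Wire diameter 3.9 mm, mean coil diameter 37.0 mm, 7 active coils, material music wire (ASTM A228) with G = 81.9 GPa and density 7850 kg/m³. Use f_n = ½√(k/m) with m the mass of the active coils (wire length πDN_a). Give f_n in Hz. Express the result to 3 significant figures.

k = Gd⁴/(8D³N_a) = (81.9×10³)(3.9⁴)/(8·37.0³·7) = 6.6796 N/mm = 6679.6 N/m
Wire length L = πDN_a = π·37.0·7 = 813.67 mm
m = ρ·(πd²/4)·L = 7850 × 11.946×10⁻⁶ m² × 0.81367 m = 0.076302 kg
f_n = ½√(k/m) = 0.5·√(6679.6/0.076302) = 0.5·√(87541) = 147.94 Hz

148 Hz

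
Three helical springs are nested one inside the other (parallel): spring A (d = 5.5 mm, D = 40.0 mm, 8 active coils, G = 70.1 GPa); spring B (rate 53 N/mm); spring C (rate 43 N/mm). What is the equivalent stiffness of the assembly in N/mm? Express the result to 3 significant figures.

k_A = Gd⁴/(8D³N_a) = (70.1×10³)(5.5⁴)/(8·40.0³·8) = 15.661 N/mm
Parallel: k_eq = 15.661 + 53 + 43 = 111.66 N/mm

112 N/mm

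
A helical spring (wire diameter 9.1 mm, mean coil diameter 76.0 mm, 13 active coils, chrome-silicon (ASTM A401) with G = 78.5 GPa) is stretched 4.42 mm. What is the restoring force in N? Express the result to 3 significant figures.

k = Gd⁴/(8D³N_a) = (78.5×10³)(9.1⁴)/(8·76.0³·13) = 11.791 N/mm
F = k·δ = 11.791 × 4.42 = 52.117 N

52.1 N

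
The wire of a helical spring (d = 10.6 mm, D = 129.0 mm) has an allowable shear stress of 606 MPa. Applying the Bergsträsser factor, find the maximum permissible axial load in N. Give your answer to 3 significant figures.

C = D/d = 129.0/10.6 = 12.1698
K_B = (4C+2)/(4C−3) = 50.679/45.679 = 1.1095
τ_max = K·8FD/(πd³) → F_max = τ_allow·πd³/(8DK)
F_max = 606·π·10.6³/(8·129.0·1.1095) = 2.2675e+06/1145 = 1980.4 N

1980 N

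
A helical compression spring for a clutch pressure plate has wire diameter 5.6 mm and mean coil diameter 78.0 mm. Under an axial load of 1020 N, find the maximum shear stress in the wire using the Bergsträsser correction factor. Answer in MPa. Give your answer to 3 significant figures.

1260 MPa

Spring index C = D/d = 78.0/5.6 = 13.9286
K_B = (4C+2)/(4C−3) = 57.714/52.714 = 1.0949
τ₀ = 8FD/(πd³) = 8·1020·78.0/(π·5.6³) = 636480/551.71 = 1153.6 MPa
τ_max = K·τ₀ = 1.0949 × 1153.6 = 1263.1 MPa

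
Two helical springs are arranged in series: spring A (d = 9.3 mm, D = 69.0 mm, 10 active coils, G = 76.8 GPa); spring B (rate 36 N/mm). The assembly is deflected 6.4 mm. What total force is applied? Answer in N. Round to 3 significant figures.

87.0 N

k_A = Gd⁴/(8D³N_a) = (76.8×10³)(9.3⁴)/(8·69.0³·10) = 21.86 N/mm
Series: 1/k_eq = 1/21.86 + 1/36 = 0.073523; k_eq = 13.601 N/mm
F = k_eq·δ = 13.601·6.4 = 87.048 N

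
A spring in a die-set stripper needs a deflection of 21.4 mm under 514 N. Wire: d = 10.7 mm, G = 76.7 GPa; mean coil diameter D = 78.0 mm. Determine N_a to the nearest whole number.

Required rate k = F/δ = 514/21.4 = 24.019 N/mm
N_a = Gd⁴/(8D³k) = (76.7×10³ × 10.7⁴)/(8 × 78.0³ × 24.019)
    = 1.00538e+09 / 9.11849e+07 = 11.03 → 11 coils

11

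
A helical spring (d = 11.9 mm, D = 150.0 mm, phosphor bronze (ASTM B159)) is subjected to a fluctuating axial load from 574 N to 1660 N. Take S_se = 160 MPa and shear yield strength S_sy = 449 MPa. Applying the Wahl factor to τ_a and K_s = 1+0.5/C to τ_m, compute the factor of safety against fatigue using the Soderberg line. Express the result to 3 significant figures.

C = D/d = 150.0/11.9 = 12.6050; K_W = (4C−1)/(4C−4)+0.615/C = 1.1134; K_s = 1+0.5/C = 1.0397
F_a = (F_max−F_min)/2 = 543 N; F_m = (F_max+F_min)/2 = 1117 N
τ_a = K_W·8F_aD/(πd³) = 1.1134 × 123.08 = 137.04 MPa
τ_m = K_s·8F_mD/(πd³) = 1.0397 × 253.19 = 263.23 MPa
Soderberg: 1/n_f = τ_a/S_se + τ_m/S_sy = 137.04/160 + 263.23/449 = 0.85650 + 0.58626 = 1.4428
n_f = 1/1.4428 = 0.6931

0.693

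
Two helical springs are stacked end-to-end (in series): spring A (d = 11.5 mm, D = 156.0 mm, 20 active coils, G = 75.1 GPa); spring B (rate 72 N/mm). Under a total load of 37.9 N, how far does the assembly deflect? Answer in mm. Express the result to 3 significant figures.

18.1 mm

k_A = Gd⁴/(8D³N_a) = (75.1×10³)(11.5⁴)/(8·156.0³·20) = 2.1624 N/mm
Series: 1/k_eq = 1/2.1624 + 1/72 = 0.47634; k_eq = 2.0994 N/mm
δ = F/k_eq = 37.9/2.0994 = 18.053 mm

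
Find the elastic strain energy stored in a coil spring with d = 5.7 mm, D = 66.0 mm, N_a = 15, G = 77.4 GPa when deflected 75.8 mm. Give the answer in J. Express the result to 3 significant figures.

k = Gd⁴/(8D³N_a) = (77.4×10³)(5.7⁴)/(8·66.0³·15) = 2.3682 N/mm
U = ½kδ² = 0.5 × 2.3682 × 75.8² = 6803.6 N·mm = 6.8036 J

6.80 J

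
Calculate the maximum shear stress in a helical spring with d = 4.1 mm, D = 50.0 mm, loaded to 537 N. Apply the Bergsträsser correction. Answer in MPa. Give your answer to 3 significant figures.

Spring index C = D/d = 50.0/4.1 = 12.1951
K_B = (4C+2)/(4C−3) = 50.780/45.780 = 1.1092
τ₀ = 8FD/(πd³) = 8·537·50.0/(π·4.1³) = 214800/216.52 = 992.05 MPa
τ_max = K·τ₀ = 1.1092 × 992.05 = 1100.4 MPa

1100 MPa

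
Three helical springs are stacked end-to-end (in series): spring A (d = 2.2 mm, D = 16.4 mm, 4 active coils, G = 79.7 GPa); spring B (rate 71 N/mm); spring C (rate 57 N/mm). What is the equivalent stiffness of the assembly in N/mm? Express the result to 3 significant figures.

k_A = Gd⁴/(8D³N_a) = (79.7×10³)(2.2⁴)/(8·16.4³·4) = 13.227 N/mm
Series: 1/k_eq = 1/13.227 + 1/71 + 1/57 = 0.10723; k_eq = 9.3257 N/mm

9.33 N/mm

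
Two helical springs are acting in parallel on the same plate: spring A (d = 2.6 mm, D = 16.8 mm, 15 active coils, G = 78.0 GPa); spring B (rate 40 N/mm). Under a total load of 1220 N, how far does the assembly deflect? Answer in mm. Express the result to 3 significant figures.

26.4 mm

k_A = Gd⁴/(8D³N_a) = (78.0×10³)(2.6⁴)/(8·16.8³·15) = 6.2644 N/mm
Parallel: k_eq = 6.2644 + 40 = 46.264 N/mm
δ = F/k_eq = 1220/46.264 = 26.37 mm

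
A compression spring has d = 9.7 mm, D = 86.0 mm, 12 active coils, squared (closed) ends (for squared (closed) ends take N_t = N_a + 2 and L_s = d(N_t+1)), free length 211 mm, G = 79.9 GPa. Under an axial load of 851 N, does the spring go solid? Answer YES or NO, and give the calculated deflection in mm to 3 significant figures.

k = Gd⁴/(8D³N_a) = (79.9×10³)(9.7⁴)/(8·86.0³·12) = 11.584 N/mm
N_t = 14; L_s = 9.7·15 = 145.5 mm; δ_solid = L₀ − L_s = 211 − 145.5 = 65.5 mm
δ = F/k = 851/11.584 = 73.462 mm
δ ≥ δ_solid → spring goes solid

YES, δ = 73.5 mm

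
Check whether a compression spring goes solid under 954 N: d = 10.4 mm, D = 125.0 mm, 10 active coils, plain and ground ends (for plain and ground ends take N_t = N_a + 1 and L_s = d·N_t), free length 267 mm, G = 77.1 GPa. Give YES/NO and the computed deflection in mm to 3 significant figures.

k = Gd⁴/(8D³N_a) = (77.1×10³)(10.4⁴)/(8·125.0³·10) = 5.7726 N/mm
N_t = 11; L_s = 10.4·11 = 114.4 mm; δ_solid = L₀ − L_s = 267 − 114.4 = 152.6 mm
δ = F/k = 954/5.7726 = 165.26 mm
δ ≥ δ_solid → spring goes solid

YES, δ = 165 mm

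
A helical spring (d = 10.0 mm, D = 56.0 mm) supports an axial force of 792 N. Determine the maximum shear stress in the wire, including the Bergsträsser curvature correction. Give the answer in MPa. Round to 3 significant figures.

Spring index C = D/d = 56.0/10.0 = 5.6000
K_B = (4C+2)/(4C−3) = 24.400/19.400 = 1.2577
τ₀ = 8FD/(πd³) = 8·792·56.0/(π·10.0³) = 354816/3141.6 = 112.94 MPa
τ_max = K·τ₀ = 1.2577 × 112.94 = 142.05 MPa

142 MPa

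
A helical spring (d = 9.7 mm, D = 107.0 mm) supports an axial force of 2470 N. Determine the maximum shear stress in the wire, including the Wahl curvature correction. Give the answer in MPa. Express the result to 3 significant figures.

834 MPa

Spring index C = D/d = 107.0/9.7 = 11.0309
K_W = (4C−1)/(4C−4) + 0.615/C = 43.124/40.124 + 0.0558 = 1.1305
τ₀ = 8FD/(πd³) = 8·2470·107.0/(π·9.7³) = 2.11432e+06/2867.2 = 737.4 MPa
τ_max = K·τ₀ = 1.1305 × 737.4 = 833.65 MPa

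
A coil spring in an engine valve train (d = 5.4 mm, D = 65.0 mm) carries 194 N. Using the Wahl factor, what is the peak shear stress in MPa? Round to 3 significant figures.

228 MPa

Spring index C = D/d = 65.0/5.4 = 12.0370
K_W = (4C−1)/(4C−4) + 0.615/C = 47.148/44.148 + 0.0511 = 1.1190
τ₀ = 8FD/(πd³) = 8·194·65.0/(π·5.4³) = 100880/494.69 = 203.93 MPa
τ_max = K·τ₀ = 1.1190 × 203.93 = 228.2 MPa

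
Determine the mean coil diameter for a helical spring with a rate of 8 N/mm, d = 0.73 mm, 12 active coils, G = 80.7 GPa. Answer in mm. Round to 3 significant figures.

3.10 mm

D = (Gd⁴/(8N_a·k))^(1/3) = (80.7×10³·0.73⁴/(8·12·8))^(1/3)
  = (29.8403)^(1/3) = 3.1017 mm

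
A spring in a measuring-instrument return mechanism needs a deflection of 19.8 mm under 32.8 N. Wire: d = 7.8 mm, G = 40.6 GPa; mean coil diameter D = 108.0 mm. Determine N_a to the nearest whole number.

9

Required rate k = F/δ = 32.8/19.8 = 1.6566 N/mm
N_a = Gd⁴/(8D³k) = (40.6×10³ × 7.8⁴)/(8 × 108.0³ × 1.6566)
    = 1.50281e+08 / 1.66944e+07 = 9.002 → 9 coils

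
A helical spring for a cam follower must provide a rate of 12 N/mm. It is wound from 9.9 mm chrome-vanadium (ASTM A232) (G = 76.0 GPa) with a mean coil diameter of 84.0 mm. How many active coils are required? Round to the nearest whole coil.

N_a = Gd⁴/(8D³k) = (76.0×10³ × 9.9⁴)/(8 × 84.0³ × 12)
    = 7.30053e+08 / 5.68996e+07 = 12.83 → 13 coils

13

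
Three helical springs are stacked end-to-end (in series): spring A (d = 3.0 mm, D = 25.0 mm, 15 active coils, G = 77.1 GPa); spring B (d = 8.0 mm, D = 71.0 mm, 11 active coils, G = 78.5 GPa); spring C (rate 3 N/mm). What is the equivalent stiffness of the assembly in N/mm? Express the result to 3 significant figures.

k_A = Gd⁴/(8D³N_a) = (77.1×10³)(3.0⁴)/(8·25.0³·15) = 3.3307 N/mm
k_B = Gd⁴/(8D³N_a) = (78.5×10³)(8.0⁴)/(8·71.0³·11) = 10.209 N/mm
Series: 1/k_eq = 1/3.3307 + 1/10.209 + 1/3 = 0.73152; k_eq = 1.367 N/mm

1.37 N/mm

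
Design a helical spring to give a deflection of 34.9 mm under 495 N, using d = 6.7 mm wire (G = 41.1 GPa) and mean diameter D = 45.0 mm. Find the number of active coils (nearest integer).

8

Required rate k = F/δ = 495/34.9 = 14.183 N/mm
N_a = Gd⁴/(8D³k) = (41.1×10³ × 6.7⁴)/(8 × 45.0³ × 14.183)
    = 8.28211e+07 / 1.03397e+07 = 8.01 → 8 coils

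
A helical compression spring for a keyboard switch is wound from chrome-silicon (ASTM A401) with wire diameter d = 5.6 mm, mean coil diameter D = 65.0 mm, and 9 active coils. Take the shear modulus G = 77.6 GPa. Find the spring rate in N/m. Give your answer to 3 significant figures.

k = Gd⁴/(8D³N_a) = (77.6×10³ × 5.6⁴) / (8 × 65.0³ × 9)
  = 7.63157e+07 / 1.9773e+07 = 3.8596 N/mm = 3859.6 N/m

3860 N/m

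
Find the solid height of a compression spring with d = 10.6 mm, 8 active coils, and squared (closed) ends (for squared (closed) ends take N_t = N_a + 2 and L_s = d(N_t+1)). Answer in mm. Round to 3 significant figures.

117 mm

squared (closed) ends: N_t = N_a + 2 = 8 + 2 = 10
L_s = d·(N_t+1) = 10.6 × 11 = 116.6 mm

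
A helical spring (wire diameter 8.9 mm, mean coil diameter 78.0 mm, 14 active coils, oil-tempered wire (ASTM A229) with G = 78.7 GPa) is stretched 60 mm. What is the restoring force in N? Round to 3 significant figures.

k = Gd⁴/(8D³N_a) = (78.7×10³)(8.9⁴)/(8·78.0³·14) = 9.2904 N/mm
F = k·δ = 9.2904 × 60 = 557.42 N

557 N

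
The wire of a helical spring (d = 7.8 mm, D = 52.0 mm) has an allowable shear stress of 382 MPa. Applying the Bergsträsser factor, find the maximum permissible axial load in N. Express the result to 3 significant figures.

1130 N

C = D/d = 52.0/7.8 = 6.6667
K_B = (4C+2)/(4C−3) = 28.667/23.667 = 1.2113
τ_max = K·8FD/(πd³) → F_max = τ_allow·πd³/(8DK)
F_max = 382·π·7.8³/(8·52.0·1.2113) = 5.695e+05/503.89 = 1130.2 N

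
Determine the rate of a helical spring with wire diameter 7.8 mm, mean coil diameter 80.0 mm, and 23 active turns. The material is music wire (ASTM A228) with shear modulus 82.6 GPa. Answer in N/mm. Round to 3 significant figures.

3.25 N/mm

k = Gd⁴/(8D³N_a) = (82.6×10³ × 7.8⁴) / (8 × 80.0³ × 23)
  = 3.05744e+08 / 9.4208e+07 = 3.2454 N/mm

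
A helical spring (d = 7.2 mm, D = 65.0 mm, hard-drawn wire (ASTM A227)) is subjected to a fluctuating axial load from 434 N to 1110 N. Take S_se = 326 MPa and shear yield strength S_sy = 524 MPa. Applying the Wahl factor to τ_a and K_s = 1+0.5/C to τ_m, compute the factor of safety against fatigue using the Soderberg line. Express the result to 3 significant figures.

0.817

C = D/d = 65.0/7.2 = 9.0278; K_W = (4C−1)/(4C−4)+0.615/C = 1.1615; K_s = 1+0.5/C = 1.0554
F_a = (F_max−F_min)/2 = 338 N; F_m = (F_max+F_min)/2 = 772 N
τ_a = K_W·8F_aD/(πd³) = 1.1615 × 149.89 = 174.1 MPa
τ_m = K_s·8F_mD/(πd³) = 1.0554 × 342.35 = 361.31 MPa
Soderberg: 1/n_f = τ_a/S_se + τ_m/S_sy = 174.1/326 + 361.31/524 = 0.53406 + 0.68953 = 1.2236
n_f = 1/1.2236 = 0.8173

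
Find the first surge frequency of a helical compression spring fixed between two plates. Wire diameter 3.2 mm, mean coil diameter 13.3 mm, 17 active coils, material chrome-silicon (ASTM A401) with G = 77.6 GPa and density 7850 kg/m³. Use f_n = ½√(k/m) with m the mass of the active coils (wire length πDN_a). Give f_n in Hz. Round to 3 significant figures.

377 Hz

k = Gd⁴/(8D³N_a) = (77.6×10³)(3.2⁴)/(8·13.3³·17) = 25.431 N/mm = 25431 N/m
Wire length L = πDN_a = π·13.3·17 = 710.31 mm
m = ρ·(πd²/4)·L = 7850 × 8.0425×10⁻⁶ m² × 0.71031 m = 0.044845 kg
f_n = ½√(k/m) = 0.5·√(25431/0.044845) = 0.5·√(5.671e+05) = 376.53 Hz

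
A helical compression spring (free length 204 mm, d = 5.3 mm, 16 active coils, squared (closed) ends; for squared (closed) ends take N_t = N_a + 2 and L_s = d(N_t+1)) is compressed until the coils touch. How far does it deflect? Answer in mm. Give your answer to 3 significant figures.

N_t = 18; L_s = 5.3·19 = 100.7 mm
δ_solid = L₀ − L_s = 204 − 100.7 = 103.3 mm

103 mm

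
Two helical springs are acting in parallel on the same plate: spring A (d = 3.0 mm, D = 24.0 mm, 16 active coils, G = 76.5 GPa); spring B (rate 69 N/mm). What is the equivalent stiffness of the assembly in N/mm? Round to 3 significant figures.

72.5 N/mm

k_A = Gd⁴/(8D³N_a) = (76.5×10³)(3.0⁴)/(8·24.0³·16) = 3.5019 N/mm
Parallel: k_eq = 3.5019 + 69 = 72.502 N/mm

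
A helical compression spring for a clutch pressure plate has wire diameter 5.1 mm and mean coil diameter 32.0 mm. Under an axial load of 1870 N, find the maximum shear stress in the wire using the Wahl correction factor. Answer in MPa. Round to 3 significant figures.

Spring index C = D/d = 32.0/5.1 = 6.2745
K_W = (4C−1)/(4C−4) + 0.615/C = 24.098/21.098 + 0.0980 = 1.2402
τ₀ = 8FD/(πd³) = 8·1870·32.0/(π·5.1³) = 478720/416.74 = 1148.7 MPa
τ_max = K·τ₀ = 1.2402 × 1148.7 = 1424.7 MPa

1420 MPa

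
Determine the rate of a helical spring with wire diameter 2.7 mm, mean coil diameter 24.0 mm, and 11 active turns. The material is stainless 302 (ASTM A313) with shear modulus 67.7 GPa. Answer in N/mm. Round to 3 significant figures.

2.96 N/mm

k = Gd⁴/(8D³N_a) = (67.7×10³ × 2.7⁴) / (8 × 24.0³ × 11)
  = 3.59786e+06 / 1.21651e+06 = 2.9575 N/mm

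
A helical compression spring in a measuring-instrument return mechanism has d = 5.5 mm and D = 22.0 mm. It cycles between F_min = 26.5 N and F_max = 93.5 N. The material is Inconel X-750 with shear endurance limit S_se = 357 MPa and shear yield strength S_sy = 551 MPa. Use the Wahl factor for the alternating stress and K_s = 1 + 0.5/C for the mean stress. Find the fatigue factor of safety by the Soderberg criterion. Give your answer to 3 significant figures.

11.7

C = D/d = 22.0/5.5 = 4.0000; K_W = (4C−1)/(4C−4)+0.615/C = 1.4038; K_s = 1+0.5/C = 1.1250
F_a = (F_max−F_min)/2 = 33.5 N; F_m = (F_max+F_min)/2 = 60 N
τ_a = K_W·8F_aD/(πd³) = 1.4038 × 11.28 = 15.835 MPa
τ_m = K_s·8F_mD/(πd³) = 1.1250 × 20.203 = 22.729 MPa
Soderberg: 1/n_f = τ_a/S_se + τ_m/S_sy = 15.835/357 + 22.729/551 = 0.04435 + 0.04125 = 0.085605
n_f = 1/0.085605 = 11.68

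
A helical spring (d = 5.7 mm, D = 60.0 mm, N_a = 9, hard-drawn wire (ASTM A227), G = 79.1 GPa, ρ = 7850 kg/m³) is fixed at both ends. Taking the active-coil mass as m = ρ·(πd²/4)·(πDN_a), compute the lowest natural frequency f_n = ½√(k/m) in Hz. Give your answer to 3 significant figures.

62.8 Hz

k = Gd⁴/(8D³N_a) = (79.1×10³)(5.7⁴)/(8·60.0³·9) = 5.369 N/mm = 5369 N/m
Wire length L = πDN_a = π·60.0·9 = 1696.5 mm
m = ρ·(πd²/4)·L = 7850 × 25.518×10⁻⁶ m² × 1.6965 m = 0.33982 kg
f_n = ½√(k/m) = 0.5·√(5369/0.33982) = 0.5·√(15799) = 62.848 Hz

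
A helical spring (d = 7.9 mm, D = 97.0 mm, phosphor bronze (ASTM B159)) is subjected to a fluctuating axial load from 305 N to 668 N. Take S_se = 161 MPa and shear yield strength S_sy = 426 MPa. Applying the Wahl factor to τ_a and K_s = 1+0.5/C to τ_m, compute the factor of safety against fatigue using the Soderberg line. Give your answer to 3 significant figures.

C = D/d = 97.0/7.9 = 12.2785; K_W = (4C−1)/(4C−4)+0.615/C = 1.1166; K_s = 1+0.5/C = 1.0407
F_a = (F_max−F_min)/2 = 181.5 N; F_m = (F_max+F_min)/2 = 486.5 N
τ_a = K_W·8F_aD/(πd³) = 1.1166 × 90.93 = 101.53 MPa
τ_m = K_s·8F_mD/(πd³) = 1.0407 × 243.73 = 253.66 MPa
Soderberg: 1/n_f = τ_a/S_se + τ_m/S_sy = 101.53/161 + 253.66/426 = 0.63063 + 0.59544 = 1.2261
n_f = 1/1.2261 = 0.8156

0.816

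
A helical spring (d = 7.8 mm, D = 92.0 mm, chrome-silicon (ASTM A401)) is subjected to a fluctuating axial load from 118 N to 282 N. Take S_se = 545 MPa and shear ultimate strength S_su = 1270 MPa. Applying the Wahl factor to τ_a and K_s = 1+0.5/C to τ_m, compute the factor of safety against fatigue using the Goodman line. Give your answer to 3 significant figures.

C = D/d = 92.0/7.8 = 11.7949; K_W = (4C−1)/(4C−4)+0.615/C = 1.1216; K_s = 1+0.5/C = 1.0424
F_a = (F_max−F_min)/2 = 82 N; F_m = (F_max+F_min)/2 = 200 N
τ_a = K_W·8F_aD/(πd³) = 1.1216 × 40.482 = 45.405 MPa
τ_m = K_s·8F_mD/(πd³) = 1.0424 × 98.736 = 102.92 MPa
Goodman: 1/n_f = τ_a/S_se + τ_m/S_su = 45.405/545 + 102.92/1270 = 0.08331 + 0.08104 = 0.16435
n_f = 1/0.16435 = 6.084

6.08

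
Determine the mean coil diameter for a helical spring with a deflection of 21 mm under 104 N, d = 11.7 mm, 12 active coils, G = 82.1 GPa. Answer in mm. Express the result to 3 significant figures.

Required rate k = F/δ = 104/21 = 4.9524 N/mm
D = (Gd⁴/(8N_a·k))^(1/3) = (82.1×10³·11.7⁴/(8·12·4.9524))^(1/3)
  = (3.23595e+06)^(1/3) = 147.9110 mm

148 mm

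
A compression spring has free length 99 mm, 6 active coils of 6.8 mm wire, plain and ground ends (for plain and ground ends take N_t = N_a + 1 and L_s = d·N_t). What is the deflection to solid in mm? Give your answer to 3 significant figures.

51.4 mm

N_t = 7; L_s = 6.8·7 = 47.6 mm
δ_solid = L₀ − L_s = 99 − 47.6 = 51.4 mm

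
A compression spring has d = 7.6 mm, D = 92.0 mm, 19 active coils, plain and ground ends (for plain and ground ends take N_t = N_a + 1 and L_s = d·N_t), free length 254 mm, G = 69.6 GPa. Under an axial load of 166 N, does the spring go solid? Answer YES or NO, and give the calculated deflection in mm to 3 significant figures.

k = Gd⁴/(8D³N_a) = (69.6×10³)(7.6⁴)/(8·92.0³·19) = 1.9618 N/mm
N_t = 20; L_s = 7.6·20 = 152 mm; δ_solid = L₀ − L_s = 254 − 152 = 102 mm
δ = F/k = 166/1.9618 = 84.616 mm
δ < δ_solid → spring does not go solid

NO, δ = 84.6 mm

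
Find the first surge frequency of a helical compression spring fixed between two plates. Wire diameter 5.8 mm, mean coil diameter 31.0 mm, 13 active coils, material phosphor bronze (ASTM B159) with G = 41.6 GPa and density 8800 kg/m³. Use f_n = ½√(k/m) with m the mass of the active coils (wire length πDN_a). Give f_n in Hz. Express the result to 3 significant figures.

k = Gd⁴/(8D³N_a) = (41.6×10³)(5.8⁴)/(8·31.0³·13) = 15.195 N/mm = 15195 N/m
Wire length L = πDN_a = π·31.0·13 = 1266.1 mm
m = ρ·(πd²/4)·L = 8800 × 26.421×10⁻⁶ m² × 1.2661 m = 0.29436 kg
f_n = ½√(k/m) = 0.5·√(15195/0.29436) = 0.5·√(51618) = 113.6 Hz

114 Hz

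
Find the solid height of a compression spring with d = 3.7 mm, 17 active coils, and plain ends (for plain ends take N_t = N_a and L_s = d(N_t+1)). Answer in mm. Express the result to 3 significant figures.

plain ends: N_t = N_a = 17
L_s = d·(N_t+1) = 3.7 × 18 = 66.6 mm

66.6 mm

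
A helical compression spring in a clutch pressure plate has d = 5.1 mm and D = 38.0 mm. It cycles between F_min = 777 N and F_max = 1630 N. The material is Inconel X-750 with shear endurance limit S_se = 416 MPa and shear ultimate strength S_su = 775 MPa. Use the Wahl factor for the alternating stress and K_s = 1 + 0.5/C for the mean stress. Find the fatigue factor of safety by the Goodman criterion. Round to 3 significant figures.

0.475

C = D/d = 38.0/5.1 = 7.4510; K_W = (4C−1)/(4C−4)+0.615/C = 1.1988; K_s = 1+0.5/C = 1.0671
F_a = (F_max−F_min)/2 = 426.5 N; F_m = (F_max+F_min)/2 = 1203.5 N
τ_a = K_W·8F_aD/(πd³) = 1.1988 × 311.12 = 372.97 MPa
τ_m = K_s·8F_mD/(πd³) = 1.0671 × 877.93 = 936.84 MPa
Goodman: 1/n_f = τ_a/S_se + τ_m/S_su = 372.97/416 + 936.84/775 = 0.89657 + 1.20883 = 2.1054
n_f = 1/2.1054 = 0.475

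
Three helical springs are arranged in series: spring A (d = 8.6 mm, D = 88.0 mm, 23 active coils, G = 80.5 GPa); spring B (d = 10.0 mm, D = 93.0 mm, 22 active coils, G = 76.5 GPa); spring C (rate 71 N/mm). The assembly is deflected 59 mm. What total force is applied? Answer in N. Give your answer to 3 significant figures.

k_A = Gd⁴/(8D³N_a) = (80.5×10³)(8.6⁴)/(8·88.0³·23) = 3.5118 N/mm
k_B = Gd⁴/(8D³N_a) = (76.5×10³)(10.0⁴)/(8·93.0³·22) = 5.4038 N/mm
Series: 1/k_eq = 1/3.5118 + 1/5.4038 + 1/71 = 0.4839; k_eq = 2.0666 N/mm
F = k_eq·δ = 2.0666·59 = 121.93 N

122 N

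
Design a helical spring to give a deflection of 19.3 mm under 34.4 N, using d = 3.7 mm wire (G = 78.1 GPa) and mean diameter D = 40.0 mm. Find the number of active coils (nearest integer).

16

Required rate k = F/δ = 34.4/19.3 = 1.7824 N/mm
N_a = Gd⁴/(8D³k) = (78.1×10³ × 3.7⁴)/(8 × 40.0³ × 1.7824)
    = 1.46372e+07 / 912580 = 16.04 → 16 coils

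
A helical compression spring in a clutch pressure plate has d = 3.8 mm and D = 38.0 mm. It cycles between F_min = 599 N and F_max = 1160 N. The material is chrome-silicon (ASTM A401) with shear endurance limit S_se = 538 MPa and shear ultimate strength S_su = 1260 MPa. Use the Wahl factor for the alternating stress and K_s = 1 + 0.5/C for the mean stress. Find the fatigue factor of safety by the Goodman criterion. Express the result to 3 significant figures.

0.426

C = D/d = 38.0/3.8 = 10.0000; K_W = (4C−1)/(4C−4)+0.615/C = 1.1448; K_s = 1+0.5/C = 1.0500
F_a = (F_max−F_min)/2 = 280.5 N; F_m = (F_max+F_min)/2 = 879.5 N
τ_a = K_W·8F_aD/(πd³) = 1.1448 × 494.66 = 566.3 MPa
τ_m = K_s·8F_mD/(πd³) = 1.0500 × 1551 = 1628.5 MPa
Goodman: 1/n_f = τ_a/S_se + τ_m/S_su = 566.3/538 + 1628.5/1260 = 1.05261 + 1.29249 = 2.3451
n_f = 1/2.3451 = 0.4264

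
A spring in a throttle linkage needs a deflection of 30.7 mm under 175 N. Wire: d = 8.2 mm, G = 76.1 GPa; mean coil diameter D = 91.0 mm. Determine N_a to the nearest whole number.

Required rate k = F/δ = 175/30.7 = 5.7003 N/mm
N_a = Gd⁴/(8D³k) = (76.1×10³ × 8.2⁴)/(8 × 91.0³ × 5.7003)
    = 3.44065e+08 / 3.43648e+07 = 10.01 → 10 coils

10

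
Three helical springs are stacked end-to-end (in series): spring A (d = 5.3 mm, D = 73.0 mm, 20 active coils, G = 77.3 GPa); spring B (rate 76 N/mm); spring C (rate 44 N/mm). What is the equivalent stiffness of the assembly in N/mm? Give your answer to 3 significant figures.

0.947 N/mm

k_A = Gd⁴/(8D³N_a) = (77.3×10³)(5.3⁴)/(8·73.0³·20) = 0.97993 N/mm
Series: 1/k_eq = 1/0.97993 + 1/76 + 1/44 = 1.0564; k_eq = 0.94664 N/mm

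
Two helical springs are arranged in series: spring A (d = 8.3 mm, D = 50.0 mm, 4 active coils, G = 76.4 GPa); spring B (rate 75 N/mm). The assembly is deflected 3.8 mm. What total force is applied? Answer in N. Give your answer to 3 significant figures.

k_A = Gd⁴/(8D³N_a) = (76.4×10³)(8.3⁴)/(8·50.0³·4) = 90.645 N/mm
Series: 1/k_eq = 1/90.645 + 1/75 = 0.024365; k_eq = 41.042 N/mm
F = k_eq·δ = 41.042·3.8 = 155.96 N

156 N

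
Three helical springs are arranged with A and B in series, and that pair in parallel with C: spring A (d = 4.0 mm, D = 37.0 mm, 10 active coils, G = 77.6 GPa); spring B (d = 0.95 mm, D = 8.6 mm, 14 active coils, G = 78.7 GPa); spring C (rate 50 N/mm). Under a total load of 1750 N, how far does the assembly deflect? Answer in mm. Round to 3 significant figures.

k_A = Gd⁴/(8D³N_a) = (77.6×10³)(4.0⁴)/(8·37.0³·10) = 4.9024 N/mm
k_B = Gd⁴/(8D³N_a) = (78.7×10³)(0.95⁴)/(8·8.6³·14) = 0.89982 N/mm
Springs A,B series: k_AB = 1/(1/4.9024+1/0.89982) = 0.76027 N/mm; parallel with C: k_eq = 0.76027+50 = 50.76 N/mm
δ = F/k_eq = 1750/50.76 = 34.476 mm

34.5 mm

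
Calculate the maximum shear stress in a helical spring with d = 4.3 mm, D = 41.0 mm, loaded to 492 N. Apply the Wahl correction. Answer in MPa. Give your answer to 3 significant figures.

745 MPa

Spring index C = D/d = 41.0/4.3 = 9.5349
K_W = (4C−1)/(4C−4) + 0.615/C = 37.140/34.140 + 0.0645 = 1.1524
τ₀ = 8FD/(πd³) = 8·492·41.0/(π·4.3³) = 161376/249.78 = 646.08 MPa
τ_max = K·τ₀ = 1.1524 × 646.08 = 744.52 MPa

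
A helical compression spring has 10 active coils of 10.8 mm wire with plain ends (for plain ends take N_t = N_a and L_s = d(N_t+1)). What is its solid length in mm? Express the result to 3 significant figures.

plain ends: N_t = N_a = 10
L_s = d·(N_t+1) = 10.8 × 11 = 118.8 mm

119 mm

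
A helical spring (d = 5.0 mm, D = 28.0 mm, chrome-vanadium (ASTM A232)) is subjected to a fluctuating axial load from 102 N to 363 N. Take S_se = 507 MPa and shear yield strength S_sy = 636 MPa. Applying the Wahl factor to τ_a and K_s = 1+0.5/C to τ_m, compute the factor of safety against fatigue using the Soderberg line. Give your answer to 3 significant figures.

C = D/d = 28.0/5.0 = 5.6000; K_W = (4C−1)/(4C−4)+0.615/C = 1.2729; K_s = 1+0.5/C = 1.0893
F_a = (F_max−F_min)/2 = 130.5 N; F_m = (F_max+F_min)/2 = 232.5 N
τ_a = K_W·8F_aD/(πd³) = 1.2729 × 74.439 = 94.75 MPa
τ_m = K_s·8F_mD/(πd³) = 1.0893 × 132.62 = 144.46 MPa
Soderberg: 1/n_f = τ_a/S_se + τ_m/S_sy = 94.75/507 + 144.46/636 = 0.18688 + 0.22714 = 0.41403
n_f = 1/0.41403 = 2.415

2.42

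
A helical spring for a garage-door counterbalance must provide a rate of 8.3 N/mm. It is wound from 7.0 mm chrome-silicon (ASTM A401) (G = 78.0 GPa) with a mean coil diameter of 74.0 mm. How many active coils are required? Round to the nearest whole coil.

7

N_a = Gd⁴/(8D³k) = (78.0×10³ × 7.0⁴)/(8 × 74.0³ × 8.3)
    = 1.87278e+08 / 2.69069e+07 = 6.96 → 7 coils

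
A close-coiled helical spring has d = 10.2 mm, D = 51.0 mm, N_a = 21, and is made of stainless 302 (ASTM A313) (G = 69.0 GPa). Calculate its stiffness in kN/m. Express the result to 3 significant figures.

33.5 kN/m

k = Gd⁴/(8D³N_a) = (69.0×10³ × 10.2⁴) / (8 × 51.0³ × 21)
  = 7.46878e+08 / 2.22854e+07 = 33.514 N/mm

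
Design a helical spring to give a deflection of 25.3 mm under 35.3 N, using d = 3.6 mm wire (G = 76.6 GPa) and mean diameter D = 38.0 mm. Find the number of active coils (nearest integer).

21

Required rate k = F/δ = 35.3/25.3 = 1.3953 N/mm
N_a = Gd⁴/(8D³k) = (76.6×10³ × 3.6⁴)/(8 × 38.0³ × 1.3953)
    = 1.28659e+07 / 612484 = 21.01 → 21 coils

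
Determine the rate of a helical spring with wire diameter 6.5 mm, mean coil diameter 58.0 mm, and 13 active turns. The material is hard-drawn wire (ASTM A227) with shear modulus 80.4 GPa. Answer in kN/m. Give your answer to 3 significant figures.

7.07 kN/m

k = Gd⁴/(8D³N_a) = (80.4×10³ × 6.5⁴) / (8 × 58.0³ × 13)
  = 1.43519e+08 / 2.02916e+07 = 7.0728 N/mm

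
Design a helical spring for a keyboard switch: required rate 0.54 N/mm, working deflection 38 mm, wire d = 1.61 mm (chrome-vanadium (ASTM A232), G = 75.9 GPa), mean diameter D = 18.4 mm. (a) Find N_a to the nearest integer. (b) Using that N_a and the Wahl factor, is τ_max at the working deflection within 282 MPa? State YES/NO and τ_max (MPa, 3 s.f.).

N_a = Gd⁴/(8D³k) = (75.9×10³)(1.61⁴)/(8·18.4³·0.54) = 18.95 → N_a = 19
Actual rate k = Gd⁴/(8D³·19) = 0.53858 N/mm
Working load F = kδ = 0.53858·38 = 20.466 N
C = 18.4/1.61 = 11.4286; K_W = (4C−1)/(4C−4)+0.615/C = 1.1257
τ_max = K_W·8FD/(πd³) = 1.1257·229.78 = 258.67 MPa
τ_max ≤ 282 MPa → acceptable

(a) 19 coils; (b) YES, τ_max = 259 MPa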